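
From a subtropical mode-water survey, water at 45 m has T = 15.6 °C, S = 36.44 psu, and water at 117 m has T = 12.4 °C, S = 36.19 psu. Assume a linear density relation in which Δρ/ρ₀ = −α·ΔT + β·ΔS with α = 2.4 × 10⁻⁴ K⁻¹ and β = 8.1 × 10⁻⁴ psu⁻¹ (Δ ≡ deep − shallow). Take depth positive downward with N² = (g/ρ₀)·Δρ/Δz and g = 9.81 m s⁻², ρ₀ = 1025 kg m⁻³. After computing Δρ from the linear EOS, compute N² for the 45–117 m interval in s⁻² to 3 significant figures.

7.70 × 10⁻⁵ s⁻²

ΔT = -3.2 K, ΔS = -0.25 psu (deep − shallow).
Δρ/ρ₀ = −αΔT + βΔS = 7.68 × 10⁻⁴ − 2.025 × 10⁻⁴ = 5.655 × 10⁻⁴, so Δρ ≈ 0.5796 kg m⁻³.
N² = (g/ρ₀)·Δρ/Δz = g·(Δρ/ρ₀)/Δz = 9.81 × 5.655 × 10⁻⁴ / 72 = 7.7049 × 10⁻⁵ s⁻² ≈ 7.70 × 10⁻⁵ s⁻².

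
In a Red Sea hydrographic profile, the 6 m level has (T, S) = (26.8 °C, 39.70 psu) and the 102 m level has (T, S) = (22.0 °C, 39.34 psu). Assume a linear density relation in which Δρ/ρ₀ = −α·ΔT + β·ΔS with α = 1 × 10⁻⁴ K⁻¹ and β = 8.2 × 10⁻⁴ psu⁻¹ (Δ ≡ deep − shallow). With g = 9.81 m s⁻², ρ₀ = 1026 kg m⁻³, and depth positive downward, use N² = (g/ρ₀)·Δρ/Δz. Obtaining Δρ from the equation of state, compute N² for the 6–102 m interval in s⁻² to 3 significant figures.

ΔT = -4.8 K, ΔS = -0.36 psu (deep − shallow).
Δρ/ρ₀ = −αΔT + βΔS = 4.80 × 10⁻⁴ − 2.952 × 10⁻⁴ = 1.848 × 10⁻⁴, so Δρ ≈ 0.1896 kg m⁻³.
N² = (g/ρ₀)·Δρ/Δz = g·(Δρ/ρ₀)/Δz = 9.81 × 1.848 × 10⁻⁴ / 96 = 1.8884 × 10⁻⁵ s⁻² ≈ 1.89 × 10⁻⁵ s⁻².

1.89 × 10⁻⁵ s⁻²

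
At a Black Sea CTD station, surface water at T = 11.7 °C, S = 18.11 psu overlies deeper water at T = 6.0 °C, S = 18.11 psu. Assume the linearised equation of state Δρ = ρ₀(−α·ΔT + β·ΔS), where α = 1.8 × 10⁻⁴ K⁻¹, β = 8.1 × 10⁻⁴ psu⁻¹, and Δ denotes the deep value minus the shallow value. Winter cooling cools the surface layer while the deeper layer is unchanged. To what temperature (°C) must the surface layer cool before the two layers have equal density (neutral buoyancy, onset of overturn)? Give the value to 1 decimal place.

6.0 °C

Neutral buoyancy requires Δρ = 0, i.e. −α(T_deep − T_surf′) + β(S_deep − S_surf) = 0.
T_surf′ = T_deep − (β/α)·ΔS = 6.0 − (8.1 × 10⁻⁴/1.8 × 10⁻⁴)·(+0.00) = 6.000 °C.
Cooling required: 11.7 − (6.000) = 5.700 °C.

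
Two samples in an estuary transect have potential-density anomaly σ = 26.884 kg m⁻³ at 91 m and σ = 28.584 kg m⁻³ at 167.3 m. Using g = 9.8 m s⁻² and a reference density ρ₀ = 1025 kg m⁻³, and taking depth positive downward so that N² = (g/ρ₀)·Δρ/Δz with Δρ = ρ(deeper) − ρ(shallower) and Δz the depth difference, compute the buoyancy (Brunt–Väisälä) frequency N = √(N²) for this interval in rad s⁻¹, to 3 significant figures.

Δρ = 1028.584 − 1026.884 = 1.700 kg m⁻³ over Δz = 167.3 − 91 = 76.3 m.
N² = (9.8/1025) × (1.700/76.3) = 2.1302 × 10⁻⁴ s⁻².
N = √(2.1302 × 10⁻⁴) = 0.014595 rad s⁻¹ ≈ 0.0146 rad s⁻¹.
Since Δρ > 0 the layer is stably stratified.

0.0146 rad s⁻¹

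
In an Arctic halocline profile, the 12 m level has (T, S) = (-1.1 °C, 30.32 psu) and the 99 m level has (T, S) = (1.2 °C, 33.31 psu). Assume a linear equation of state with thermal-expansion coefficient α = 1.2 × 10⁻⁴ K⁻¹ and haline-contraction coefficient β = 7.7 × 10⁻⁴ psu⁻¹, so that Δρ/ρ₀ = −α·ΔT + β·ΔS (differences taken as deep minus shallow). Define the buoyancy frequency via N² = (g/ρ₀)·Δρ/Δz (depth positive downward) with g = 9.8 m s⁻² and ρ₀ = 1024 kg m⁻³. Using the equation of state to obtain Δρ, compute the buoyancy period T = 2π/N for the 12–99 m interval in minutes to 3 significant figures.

ΔT = +2.3 K, ΔS = +2.99 psu (deep − shallow).
Δρ/ρ₀ = −αΔT + βΔS = -2.76 × 10⁻⁴ + 2.3023 × 10⁻³ = 2.0263 × 10⁻³, so Δρ ≈ 2.075 kg m⁻³.
N² = (g/ρ₀)·Δρ/Δz = g·(Δρ/ρ₀)/Δz = 9.8 × 2.0263 × 10⁻³ / 87 = 2.2825 × 10⁻⁴ s⁻².
N = √(2.2825 × 10⁻⁴) = 0.015108 rad s⁻¹ → T = 2π/N = 415.88 s = 6.9313 min ≈ 6.93 min.

6.93 min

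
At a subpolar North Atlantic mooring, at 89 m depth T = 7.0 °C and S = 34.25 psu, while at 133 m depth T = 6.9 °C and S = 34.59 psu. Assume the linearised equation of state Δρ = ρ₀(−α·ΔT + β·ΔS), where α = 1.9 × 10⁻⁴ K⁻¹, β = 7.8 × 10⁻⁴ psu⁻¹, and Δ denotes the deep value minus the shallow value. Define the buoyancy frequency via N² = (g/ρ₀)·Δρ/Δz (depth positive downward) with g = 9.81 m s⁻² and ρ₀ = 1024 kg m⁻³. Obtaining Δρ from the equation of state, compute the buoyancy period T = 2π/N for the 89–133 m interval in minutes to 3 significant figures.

13.2 min

ΔT = -0.1 K, ΔS = +0.34 psu (deep − shallow).
Δρ/ρ₀ = −αΔT + βΔS = 1.90 × 10⁻⁵ + 2.652 × 10⁻⁴ = 2.842 × 10⁻⁴, so Δρ ≈ 0.2910 kg m⁻³.
N² = (g/ρ₀)·Δρ/Δz = g·(Δρ/ρ₀)/Δz = 9.81 × 2.842 × 10⁻⁴ / 44 = 6.3364 × 10⁻⁵ s⁻².
N = √(6.3364 × 10⁻⁵) = 7.9602 × 10⁻³ rad s⁻¹ → T = 2π/N = 789.33 s = 13.155 min ≈ 13.2 min.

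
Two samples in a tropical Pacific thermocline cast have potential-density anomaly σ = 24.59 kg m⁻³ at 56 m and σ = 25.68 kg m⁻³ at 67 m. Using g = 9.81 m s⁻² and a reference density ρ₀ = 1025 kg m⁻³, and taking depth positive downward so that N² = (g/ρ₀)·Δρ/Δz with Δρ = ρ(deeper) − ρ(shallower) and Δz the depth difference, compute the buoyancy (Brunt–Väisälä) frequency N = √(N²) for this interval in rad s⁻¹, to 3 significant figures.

Δρ = 1025.68 − 1024.59 = 1.09 kg m⁻³ over Δz = 67 − 56 = 11 m.
N² = (9.81/1025) × (1.09/11) = 9.4837 × 10⁻⁴ s⁻².
N = √(9.4837 × 10⁻⁴) = 0.030796 rad s⁻¹ ≈ 0.0308 rad s⁻¹.
Since Δρ > 0 the layer is stably stratified.

0.0308 rad s⁻¹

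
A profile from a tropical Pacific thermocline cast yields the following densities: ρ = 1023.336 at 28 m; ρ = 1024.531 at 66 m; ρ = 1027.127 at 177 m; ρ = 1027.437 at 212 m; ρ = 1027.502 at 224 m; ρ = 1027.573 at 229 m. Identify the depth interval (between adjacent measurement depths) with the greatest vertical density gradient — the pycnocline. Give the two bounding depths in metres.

28–66 m

Compute the density gradient over each adjacent pair:
  28–66 m: Δρ/Δz = 1.195/38 = 0.031 kg m⁻⁴
  66–177 m: Δρ/Δz = 2.596/111 = 0.023 kg m⁻⁴
  177–212 m: Δρ/Δz = 0.310/35 = 8.9 × 10⁻³ kg m⁻⁴
  212–224 m: Δρ/Δz = 0.065/12 = 5.4 × 10⁻³ kg m⁻⁴
  224–229 m: Δρ/Δz = 0.071/5 = 0.014 kg m⁻⁴
The largest gradient is in the 28–66 m interval — the pycnocline.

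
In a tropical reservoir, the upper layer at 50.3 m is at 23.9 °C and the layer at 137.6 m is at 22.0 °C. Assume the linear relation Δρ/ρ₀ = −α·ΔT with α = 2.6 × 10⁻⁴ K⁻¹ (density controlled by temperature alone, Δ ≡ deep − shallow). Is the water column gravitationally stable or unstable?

ΔT = 22.0 − 23.9 = -1.9 K, so Δρ/ρ₀ = −αΔT = 4.94 × 10⁻⁴.
Δρ/ρ₀ > 0, so Δρ > 0: deeper water is denser → statically stable.

stable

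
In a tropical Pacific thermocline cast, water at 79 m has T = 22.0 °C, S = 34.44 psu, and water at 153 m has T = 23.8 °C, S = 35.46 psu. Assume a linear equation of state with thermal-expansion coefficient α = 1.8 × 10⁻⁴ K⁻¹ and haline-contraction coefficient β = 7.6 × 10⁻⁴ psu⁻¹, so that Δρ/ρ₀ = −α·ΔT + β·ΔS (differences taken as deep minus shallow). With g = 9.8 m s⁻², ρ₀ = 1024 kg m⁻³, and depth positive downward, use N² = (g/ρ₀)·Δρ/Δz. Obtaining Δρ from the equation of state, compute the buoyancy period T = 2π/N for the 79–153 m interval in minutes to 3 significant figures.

13.5 min

ΔT = +1.8 K, ΔS = +1.02 psu (deep − shallow).
Δρ/ρ₀ = −αΔT + βΔS = -3.24 × 10⁻⁴ + 7.752 × 10⁻⁴ = 4.512 × 10⁻⁴, so Δρ ≈ 0.4620 kg m⁻³.
N² = (g/ρ₀)·Δρ/Δz = g·(Δρ/ρ₀)/Δz = 9.8 × 4.512 × 10⁻⁴ / 74 = 5.9754 × 10⁻⁵ s⁻².
N = √(5.9754 × 10⁻⁵) = 7.7301 × 10⁻³ rad s⁻¹ → T = 2π/N = 812.82 s = 13.547 min ≈ 13.5 min.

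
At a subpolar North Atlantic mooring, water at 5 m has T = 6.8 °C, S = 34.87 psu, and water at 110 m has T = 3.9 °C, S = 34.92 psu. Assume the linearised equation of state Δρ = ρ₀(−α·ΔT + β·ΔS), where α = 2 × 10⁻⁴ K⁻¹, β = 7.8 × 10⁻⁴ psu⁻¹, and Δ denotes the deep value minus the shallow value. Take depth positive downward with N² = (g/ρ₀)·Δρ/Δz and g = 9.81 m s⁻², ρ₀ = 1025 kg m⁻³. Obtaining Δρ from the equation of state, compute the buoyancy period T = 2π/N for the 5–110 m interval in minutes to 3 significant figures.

ΔT = -2.9 K, ΔS = +0.05 psu (deep − shallow).
Δρ/ρ₀ = −αΔT + βΔS = 5.80 × 10⁻⁴ + 3.90 × 10⁻⁵ = 6.19 × 10⁻⁴, so Δρ ≈ 0.6345 kg m⁻³.
N² = (g/ρ₀)·Δρ/Δz = g·(Δρ/ρ₀)/Δz = 9.81 × 6.19 × 10⁻⁴ / 105 = 5.7832 × 10⁻⁵ s⁻².
N = √(5.7832 × 10⁻⁵) = 7.6047 × 10⁻³ rad s⁻¹ → T = 2π/N = 826.22 s = 13.770 min ≈ 13.8 min.

13.8 min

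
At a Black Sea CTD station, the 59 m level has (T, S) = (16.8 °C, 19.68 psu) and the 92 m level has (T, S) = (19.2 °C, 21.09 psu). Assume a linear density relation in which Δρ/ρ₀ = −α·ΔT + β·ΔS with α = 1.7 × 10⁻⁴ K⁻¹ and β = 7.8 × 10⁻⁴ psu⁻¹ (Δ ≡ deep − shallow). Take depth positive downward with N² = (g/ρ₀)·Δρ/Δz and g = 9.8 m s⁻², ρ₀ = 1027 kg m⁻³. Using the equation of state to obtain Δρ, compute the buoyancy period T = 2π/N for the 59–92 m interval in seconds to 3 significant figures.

438 s

ΔT = +2.4 K, ΔS = +1.41 psu (deep − shallow).
Δρ/ρ₀ = −αΔT + βΔS = -4.08 × 10⁻⁴ + 1.0998 × 10⁻³ = 6.918 × 10⁻⁴, so Δρ ≈ 0.7105 kg m⁻³.
N² = (g/ρ₀)·Δρ/Δz = g·(Δρ/ρ₀)/Δz = 9.8 × 6.918 × 10⁻⁴ / 33 = 2.0544 × 10⁻⁴ s⁻².
N = √(2.0544 × 10⁻⁴) = 0.014333 rad s⁻¹ → T = 2π/N = 438.37 s ≈ 438 s.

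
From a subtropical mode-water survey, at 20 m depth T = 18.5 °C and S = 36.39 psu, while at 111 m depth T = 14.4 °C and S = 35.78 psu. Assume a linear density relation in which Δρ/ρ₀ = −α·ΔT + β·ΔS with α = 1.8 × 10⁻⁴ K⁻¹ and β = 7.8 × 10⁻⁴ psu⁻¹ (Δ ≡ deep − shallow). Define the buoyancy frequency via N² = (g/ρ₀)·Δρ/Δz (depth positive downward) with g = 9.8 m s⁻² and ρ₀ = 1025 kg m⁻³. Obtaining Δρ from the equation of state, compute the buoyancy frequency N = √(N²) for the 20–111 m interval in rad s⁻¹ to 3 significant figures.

5.31 × 10⁻³ rad s⁻¹

ΔT = -4.1 K, ΔS = -0.61 psu (deep − shallow).
Δρ/ρ₀ = −αΔT + βΔS = 7.38 × 10⁻⁴ − 4.758 × 10⁻⁴ = 2.622 × 10⁻⁴, so Δρ ≈ 0.2688 kg m⁻³.
N² = (g/ρ₀)·Δρ/Δz = g·(Δρ/ρ₀)/Δz = 9.8 × 2.622 × 10⁻⁴ / 91 = 2.8237 × 10⁻⁵ s⁻².
N = √(2.8237 × 10⁻⁵) = 5.3138 × 10⁻³ rad s⁻¹ ≈ 5.31 × 10⁻³ rad s⁻¹.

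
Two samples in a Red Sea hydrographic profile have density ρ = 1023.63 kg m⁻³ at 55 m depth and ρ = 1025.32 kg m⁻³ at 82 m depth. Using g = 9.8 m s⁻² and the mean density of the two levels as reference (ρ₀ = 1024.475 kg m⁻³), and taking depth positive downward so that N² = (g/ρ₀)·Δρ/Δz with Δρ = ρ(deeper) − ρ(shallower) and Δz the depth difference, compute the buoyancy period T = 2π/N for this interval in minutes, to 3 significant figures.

4.28 min

Δρ = 1025.32 − 1023.63 = 1.69 kg m⁻³ over Δz = 82 − 55 = 27 m.
N² = (9.8/1024.475) × (1.69/27) = 5.9875 × 10⁻⁴ s⁻².
N = √(5.9875 × 10⁻⁴) = 0.024469 rad s⁻¹, so T = 2π/N = 256.78 s = 4.2797 min ≈ 4.28 min.
A positive N² confirms static stability across the interval.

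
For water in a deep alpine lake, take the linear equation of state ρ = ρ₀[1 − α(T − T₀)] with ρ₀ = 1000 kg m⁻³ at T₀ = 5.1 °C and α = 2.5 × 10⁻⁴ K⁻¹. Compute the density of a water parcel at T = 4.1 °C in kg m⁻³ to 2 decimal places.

1000.25 kg m⁻³

T − T₀ = -1.0 K.
Bracket = 1 − α·(-1.0) = 1 + (2.50 × 10⁻⁴) = 1.0002500.
ρ = 1000 × 1.0002500 = 1000.25 kg m⁻³.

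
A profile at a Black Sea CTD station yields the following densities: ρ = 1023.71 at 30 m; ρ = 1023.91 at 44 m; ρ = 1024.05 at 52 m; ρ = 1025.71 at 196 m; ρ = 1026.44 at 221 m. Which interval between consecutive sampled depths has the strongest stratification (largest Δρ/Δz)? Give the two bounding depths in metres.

Compute the density gradient over each adjacent pair:
  30–44 m: Δρ/Δz = 0.20/14 = 0.014 kg m⁻⁴
  44–52 m: Δρ/Δz = 0.14/8 = 0.018 kg m⁻⁴
  52–196 m: Δρ/Δz = 1.66/144 = 0.012 kg m⁻⁴
  196–221 m: Δρ/Δz = 0.73/25 = 0.029 kg m⁻⁴
The largest gradient is in the 196–221 m interval — the pycnocline.

196–221 m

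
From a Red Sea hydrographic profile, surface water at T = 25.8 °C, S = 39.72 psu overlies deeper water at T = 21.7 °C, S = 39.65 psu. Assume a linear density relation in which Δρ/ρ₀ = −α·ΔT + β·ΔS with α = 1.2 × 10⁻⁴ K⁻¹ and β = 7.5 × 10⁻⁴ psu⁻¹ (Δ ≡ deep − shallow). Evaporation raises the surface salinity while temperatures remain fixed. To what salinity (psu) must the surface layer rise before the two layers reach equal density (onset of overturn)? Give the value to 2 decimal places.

Neutral buoyancy requires −α(T_deep − T_surf) + β(S_deep − S_surf′) = 0.
S_surf′ = S_deep − (α/β)·ΔT = 39.65 − (1.2 × 10⁻⁴/7.5 × 10⁻⁴)·(-4.1) = 40.3060 psu.
Increase required: 40.3060 − 39.72 = 0.5860 psu.

40.31 psu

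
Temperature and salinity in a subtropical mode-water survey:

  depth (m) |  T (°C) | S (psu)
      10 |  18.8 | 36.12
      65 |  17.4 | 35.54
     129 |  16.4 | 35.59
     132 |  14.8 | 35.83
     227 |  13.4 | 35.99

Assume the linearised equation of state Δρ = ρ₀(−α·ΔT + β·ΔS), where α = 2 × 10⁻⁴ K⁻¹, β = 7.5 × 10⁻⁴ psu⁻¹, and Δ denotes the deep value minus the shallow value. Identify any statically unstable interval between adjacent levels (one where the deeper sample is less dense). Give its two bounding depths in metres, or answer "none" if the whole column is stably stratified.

Evaluate Δρ/ρ₀ = −αΔT + βΔS across each adjacent pair:
  10–65 m: −αΔT+βΔS = −(2 × 10⁻⁴)(-1.4)+(7.5 × 10⁻⁴)(-0.58) = -1.6 × 10⁻⁴ → UNSTABLE
  65–129 m: −αΔT+βΔS = −(2 × 10⁻⁴)(-1.0)+(7.5 × 10⁻⁴)(+0.05) = 2.4 × 10⁻⁴ → stable
  129–132 m: −αΔT+βΔS = −(2 × 10⁻⁴)(-1.6)+(7.5 × 10⁻⁴)(+0.24) = 5.0 × 10⁻⁴ → stable
  132–227 m: −αΔT+βΔS = −(2 × 10⁻⁴)(-1.4)+(7.5 × 10⁻⁴)(+0.16) = 4.0 × 10⁻⁴ → stable
The 10–65 m interval has Δρ < 0: lighter water underlies denser water.

10–65 m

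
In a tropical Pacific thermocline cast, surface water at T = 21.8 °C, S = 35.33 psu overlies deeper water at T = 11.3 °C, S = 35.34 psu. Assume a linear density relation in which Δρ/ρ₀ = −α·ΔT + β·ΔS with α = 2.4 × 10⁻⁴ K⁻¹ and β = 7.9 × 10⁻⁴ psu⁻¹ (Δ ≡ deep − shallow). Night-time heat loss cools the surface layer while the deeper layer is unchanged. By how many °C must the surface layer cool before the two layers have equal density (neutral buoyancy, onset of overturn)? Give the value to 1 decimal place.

10.5 °C

Neutral buoyancy requires Δρ = 0, i.e. −α(T_deep − T_surf′) + β(S_deep − S_surf) = 0.
T_surf′ = T_deep − (β/α)·ΔS = 11.3 − (7.9 × 10⁻⁴/2.4 × 10⁻⁴)·(+0.01) = 11.267 °C.
Cooling required: 21.8 − (11.267) = 10.533 °C.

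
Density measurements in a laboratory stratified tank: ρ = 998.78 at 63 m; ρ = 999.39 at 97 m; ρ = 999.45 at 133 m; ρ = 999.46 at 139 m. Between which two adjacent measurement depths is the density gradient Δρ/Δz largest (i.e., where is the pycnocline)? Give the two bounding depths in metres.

Compute the density gradient over each adjacent pair:
  63–97 m: Δρ/Δz = 0.61/34 = 0.018 kg m⁻⁴
  97–133 m: Δρ/Δz = 0.06/36 = 1.7 × 10⁻³ kg m⁻⁴
  133–139 m: Δρ/Δz = 0.01/6 = 1.7 × 10⁻³ kg m⁻⁴
The largest gradient is in the 63–97 m interval — the pycnocline.

63–97 m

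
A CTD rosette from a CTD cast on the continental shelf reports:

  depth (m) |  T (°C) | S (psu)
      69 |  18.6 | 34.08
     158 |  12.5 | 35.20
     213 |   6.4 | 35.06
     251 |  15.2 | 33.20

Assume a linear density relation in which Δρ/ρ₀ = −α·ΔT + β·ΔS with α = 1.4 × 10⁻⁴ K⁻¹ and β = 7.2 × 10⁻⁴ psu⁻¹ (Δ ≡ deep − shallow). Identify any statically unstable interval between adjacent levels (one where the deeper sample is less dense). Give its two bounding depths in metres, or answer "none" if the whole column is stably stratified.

213–251 m

Evaluate Δρ/ρ₀ = −αΔT + βΔS across each adjacent pair:
  69–158 m: −αΔT+βΔS = −(1.4 × 10⁻⁴)(-6.1)+(7.2 × 10⁻⁴)(+1.12) = 1.7 × 10⁻³ → stable
  158–213 m: −αΔT+βΔS = −(1.4 × 10⁻⁴)(-6.1)+(7.2 × 10⁻⁴)(-0.14) = 7.5 × 10⁻⁴ → stable
  213–251 m: −αΔT+βΔS = −(1.4 × 10⁻⁴)(+8.8)+(7.2 × 10⁻⁴)(-1.86) = -2.6 × 10⁻³ → UNSTABLE
The 213–251 m interval has Δρ < 0: lighter water underlies denser water.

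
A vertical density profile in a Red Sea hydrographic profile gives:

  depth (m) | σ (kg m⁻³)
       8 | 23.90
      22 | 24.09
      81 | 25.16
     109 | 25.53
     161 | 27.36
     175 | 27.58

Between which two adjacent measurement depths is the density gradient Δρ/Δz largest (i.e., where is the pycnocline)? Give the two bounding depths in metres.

109–161 m

Compute the density gradient over each adjacent pair:
  8–22 m: Δρ/Δz = 0.19/14 = 0.014 kg m⁻⁴
  22–81 m: Δρ/Δz = 1.07/59 = 0.018 kg m⁻⁴
  81–109 m: Δρ/Δz = 0.37/28 = 0.013 kg m⁻⁴
  109–161 m: Δρ/Δz = 1.83/52 = 0.035 kg m⁻⁴
  161–175 m: Δρ/Δz = 0.22/14 = 0.016 kg m⁻⁴
The largest gradient is in the 109–161 m interval — the pycnocline.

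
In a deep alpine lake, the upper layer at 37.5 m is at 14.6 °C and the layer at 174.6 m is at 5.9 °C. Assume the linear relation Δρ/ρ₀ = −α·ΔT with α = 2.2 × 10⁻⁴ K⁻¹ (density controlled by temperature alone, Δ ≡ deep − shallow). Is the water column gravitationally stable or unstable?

stable

ΔT = 5.9 − 14.6 = -8.7 K, so Δρ/ρ₀ = −αΔT = 1.914 × 10⁻³.
Δρ/ρ₀ > 0, so Δρ > 0: deeper water is denser → statically stable.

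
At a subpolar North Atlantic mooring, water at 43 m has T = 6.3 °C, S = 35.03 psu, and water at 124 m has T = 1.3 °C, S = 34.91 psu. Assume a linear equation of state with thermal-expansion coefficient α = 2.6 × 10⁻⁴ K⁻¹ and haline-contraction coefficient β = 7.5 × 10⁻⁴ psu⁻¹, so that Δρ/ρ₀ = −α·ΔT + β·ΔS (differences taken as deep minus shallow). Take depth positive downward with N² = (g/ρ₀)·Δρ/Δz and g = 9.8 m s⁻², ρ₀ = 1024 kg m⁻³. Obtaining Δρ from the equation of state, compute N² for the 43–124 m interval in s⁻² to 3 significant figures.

1.46 × 10⁻⁴ s⁻²

ΔT = -5.0 K, ΔS = -0.12 psu (deep − shallow).
Δρ/ρ₀ = −αΔT + βΔS = 1.30 × 10⁻³ − 9.00 × 10⁻⁵ = 1.21 × 10⁻³, so Δρ ≈ 1.239 kg m⁻³.
N² = (g/ρ₀)·Δρ/Δz = g·(Δρ/ρ₀)/Δz = 9.8 × 1.21 × 10⁻³ / 81 = 1.4640 × 10⁻⁴ s⁻² ≈ 1.46 × 10⁻⁴ s⁻².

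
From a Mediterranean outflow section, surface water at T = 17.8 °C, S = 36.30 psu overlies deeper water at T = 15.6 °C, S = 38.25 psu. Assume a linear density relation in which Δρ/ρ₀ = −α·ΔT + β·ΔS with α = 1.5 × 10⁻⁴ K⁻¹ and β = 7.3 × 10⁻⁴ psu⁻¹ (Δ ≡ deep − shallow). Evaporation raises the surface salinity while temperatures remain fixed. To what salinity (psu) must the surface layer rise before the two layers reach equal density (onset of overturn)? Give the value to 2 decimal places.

38.70 psu

Neutral buoyancy requires −α(T_deep − T_surf) + β(S_deep − S_surf′) = 0.
S_surf′ = S_deep − (α/β)·ΔT = 38.25 − (1.5 × 10⁻⁴/7.3 × 10⁻⁴)·(-2.2) = 38.7021 psu.
Increase required: 38.7021 − 36.30 = 2.4021 psu.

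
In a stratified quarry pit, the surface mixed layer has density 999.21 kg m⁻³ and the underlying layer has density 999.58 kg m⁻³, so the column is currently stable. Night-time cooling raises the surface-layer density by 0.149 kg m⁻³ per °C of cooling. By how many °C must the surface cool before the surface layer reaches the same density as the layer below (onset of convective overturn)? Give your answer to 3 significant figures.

Density deficit of the surface layer: 999.58 − 999.21 = 0.37 kg m⁻³.
Required change = 0.37 / 0.149 = 2.48 °C.

2.48 °C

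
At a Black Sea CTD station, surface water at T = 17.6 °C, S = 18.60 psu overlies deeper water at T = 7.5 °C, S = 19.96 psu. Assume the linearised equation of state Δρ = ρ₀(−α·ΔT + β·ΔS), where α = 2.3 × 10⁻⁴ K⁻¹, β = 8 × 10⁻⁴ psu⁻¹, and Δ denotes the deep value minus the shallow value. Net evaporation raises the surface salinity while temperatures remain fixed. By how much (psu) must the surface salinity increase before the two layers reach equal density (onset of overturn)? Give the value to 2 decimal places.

Neutral buoyancy requires −α(T_deep − T_surf) + β(S_deep − S_surf′) = 0.
S_surf′ = S_deep − (α/β)·ΔT = 19.96 − (2.3 × 10⁻⁴/8 × 10⁻⁴)·(-10.1) = 22.8637 psu.
Increase required: 22.8637 − 18.60 = 4.2637 psu.

4.26 psu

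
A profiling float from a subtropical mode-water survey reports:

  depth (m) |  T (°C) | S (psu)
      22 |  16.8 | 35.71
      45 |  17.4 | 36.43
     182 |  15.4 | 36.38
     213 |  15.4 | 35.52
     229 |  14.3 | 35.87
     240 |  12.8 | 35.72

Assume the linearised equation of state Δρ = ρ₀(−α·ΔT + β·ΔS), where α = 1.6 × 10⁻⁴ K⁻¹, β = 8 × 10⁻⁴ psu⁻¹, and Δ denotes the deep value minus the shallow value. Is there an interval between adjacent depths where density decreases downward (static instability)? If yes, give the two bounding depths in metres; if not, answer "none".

182–213 m

Evaluate Δρ/ρ₀ = −αΔT + βΔS across each adjacent pair:
  22–45 m: −αΔT+βΔS = −(1.6 × 10⁻⁴)(+0.6)+(8 × 10⁻⁴)(+0.72) = 4.8 × 10⁻⁴ → stable
  45–182 m: −αΔT+βΔS = −(1.6 × 10⁻⁴)(-2.0)+(8 × 10⁻⁴)(-0.05) = 2.8 × 10⁻⁴ → stable
  182–213 m: −αΔT+βΔS = −(1.6 × 10⁻⁴)(+0.0)+(8 × 10⁻⁴)(-0.86) = -6.9 × 10⁻⁴ → UNSTABLE
  213–229 m: −αΔT+βΔS = −(1.6 × 10⁻⁴)(-1.1)+(8 × 10⁻⁴)(+0.35) = 4.6 × 10⁻⁴ → stable
  229–240 m: −αΔT+βΔS = −(1.6 × 10⁻⁴)(-1.5)+(8 × 10⁻⁴)(-0.15) = 1.2 × 10⁻⁴ → stable
The 182–213 m interval has Δρ < 0: lighter water underlies denser water.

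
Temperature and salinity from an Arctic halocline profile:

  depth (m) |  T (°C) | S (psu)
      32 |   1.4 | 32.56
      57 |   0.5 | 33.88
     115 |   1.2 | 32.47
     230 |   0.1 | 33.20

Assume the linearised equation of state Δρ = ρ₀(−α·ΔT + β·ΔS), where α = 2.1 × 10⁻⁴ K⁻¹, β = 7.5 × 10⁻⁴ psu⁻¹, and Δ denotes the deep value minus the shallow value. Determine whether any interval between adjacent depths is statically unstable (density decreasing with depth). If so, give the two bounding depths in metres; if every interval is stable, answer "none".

57–115 m

Evaluate Δρ/ρ₀ = −αΔT + βΔS across each adjacent pair:
  32–57 m: −αΔT+βΔS = −(2.1 × 10⁻⁴)(-0.9)+(7.5 × 10⁻⁴)(+1.32) = 1.2 × 10⁻³ → stable
  57–115 m: −αΔT+βΔS = −(2.1 × 10⁻⁴)(+0.7)+(7.5 × 10⁻⁴)(-1.41) = -1.2 × 10⁻³ → UNSTABLE
  115–230 m: −αΔT+βΔS = −(2.1 × 10⁻⁴)(-1.1)+(7.5 × 10⁻⁴)(+0.73) = 7.8 × 10⁻⁴ → stable
The 57–115 m interval has Δρ < 0: lighter water underlies denser water.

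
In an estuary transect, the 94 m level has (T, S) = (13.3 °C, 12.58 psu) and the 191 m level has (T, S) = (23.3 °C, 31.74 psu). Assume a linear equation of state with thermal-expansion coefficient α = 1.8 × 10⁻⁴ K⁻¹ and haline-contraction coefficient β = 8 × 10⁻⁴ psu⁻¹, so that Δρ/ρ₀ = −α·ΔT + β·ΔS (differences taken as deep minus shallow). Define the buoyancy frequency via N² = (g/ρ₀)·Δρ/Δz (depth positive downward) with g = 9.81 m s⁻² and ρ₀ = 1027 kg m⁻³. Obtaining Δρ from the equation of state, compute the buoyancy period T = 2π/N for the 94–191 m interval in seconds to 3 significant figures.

170 s

ΔT = +10.0 K, ΔS = +19.16 psu (deep − shallow).
Δρ/ρ₀ = −αΔT + βΔS = -1.80 × 10⁻³ + 0.015328 = 0.013528, so Δρ ≈ 13.89 kg m⁻³.
N² = (g/ρ₀)·Δρ/Δz = g·(Δρ/ρ₀)/Δz = 9.81 × 0.013528 / 97 = 1.3681 × 10⁻³ s⁻².
N = √(1.3681 × 10⁻³) = 0.036988 rad s⁻¹ → T = 2π/N = 169.87 s ≈ 170 s.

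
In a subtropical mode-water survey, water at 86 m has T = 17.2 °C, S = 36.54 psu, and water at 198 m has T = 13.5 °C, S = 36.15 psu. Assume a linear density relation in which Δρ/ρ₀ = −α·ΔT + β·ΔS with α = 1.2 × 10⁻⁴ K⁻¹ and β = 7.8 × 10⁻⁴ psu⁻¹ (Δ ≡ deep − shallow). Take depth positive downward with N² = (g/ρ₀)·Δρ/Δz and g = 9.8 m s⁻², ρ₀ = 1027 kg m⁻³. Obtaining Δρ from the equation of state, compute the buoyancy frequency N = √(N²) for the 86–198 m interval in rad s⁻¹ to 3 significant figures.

3.50 × 10⁻³ rad s⁻¹

ΔT = -3.7 K, ΔS = -0.39 psu (deep − shallow).
Δρ/ρ₀ = −αΔT + βΔS = 4.44 × 10⁻⁴ − 3.042 × 10⁻⁴ = 1.398 × 10⁻⁴, so Δρ ≈ 0.1436 kg m⁻³.
N² = (g/ρ₀)·Δρ/Δz = g·(Δρ/ρ₀)/Δz = 9.8 × 1.398 × 10⁻⁴ / 112 = 1.2233 × 10⁻⁵ s⁻².
N = √(1.2233 × 10⁻⁵) = 3.4976 × 10⁻³ rad s⁻¹ ≈ 3.50 × 10⁻³ rad s⁻¹.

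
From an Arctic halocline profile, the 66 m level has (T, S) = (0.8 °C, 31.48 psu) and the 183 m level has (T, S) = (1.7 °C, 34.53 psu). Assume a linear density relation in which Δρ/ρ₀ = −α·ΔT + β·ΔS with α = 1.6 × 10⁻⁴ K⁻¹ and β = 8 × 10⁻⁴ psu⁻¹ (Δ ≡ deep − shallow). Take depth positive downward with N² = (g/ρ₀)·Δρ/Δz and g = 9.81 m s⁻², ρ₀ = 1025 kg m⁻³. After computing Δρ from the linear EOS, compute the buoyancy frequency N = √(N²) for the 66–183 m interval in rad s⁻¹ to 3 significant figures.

0.0139 rad s⁻¹

ΔT = +0.9 K, ΔS = +3.05 psu (deep − shallow).
Δρ/ρ₀ = −αΔT + βΔS = -1.44 × 10⁻⁴ + 2.44 × 10⁻³ = 2.296 × 10⁻³, so Δρ ≈ 2.353 kg m⁻³.
N² = (g/ρ₀)·Δρ/Δz = g·(Δρ/ρ₀)/Δz = 9.81 × 2.296 × 10⁻³ / 117 = 1.9251 × 10⁻⁴ s⁻².
N = √(1.9251 × 10⁻⁴) = 0.013875 rad s⁻¹ ≈ 0.0139 rad s⁻¹.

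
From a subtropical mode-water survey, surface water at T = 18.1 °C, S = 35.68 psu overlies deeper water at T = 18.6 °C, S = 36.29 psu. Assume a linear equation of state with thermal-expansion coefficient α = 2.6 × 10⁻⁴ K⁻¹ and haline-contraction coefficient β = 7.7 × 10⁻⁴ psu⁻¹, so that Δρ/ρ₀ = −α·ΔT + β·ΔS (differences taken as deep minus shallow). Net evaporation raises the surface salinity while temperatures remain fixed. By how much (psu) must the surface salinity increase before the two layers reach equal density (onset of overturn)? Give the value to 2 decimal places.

Neutral buoyancy requires −α(T_deep − T_surf) + β(S_deep − S_surf′) = 0.
S_surf′ = S_deep − (α/β)·ΔT = 36.29 − (2.6 × 10⁻⁴/7.7 × 10⁻⁴)·(+0.5) = 36.1212 psu.
Increase required: 36.1212 − 35.68 = 0.4412 psu.

0.44 psu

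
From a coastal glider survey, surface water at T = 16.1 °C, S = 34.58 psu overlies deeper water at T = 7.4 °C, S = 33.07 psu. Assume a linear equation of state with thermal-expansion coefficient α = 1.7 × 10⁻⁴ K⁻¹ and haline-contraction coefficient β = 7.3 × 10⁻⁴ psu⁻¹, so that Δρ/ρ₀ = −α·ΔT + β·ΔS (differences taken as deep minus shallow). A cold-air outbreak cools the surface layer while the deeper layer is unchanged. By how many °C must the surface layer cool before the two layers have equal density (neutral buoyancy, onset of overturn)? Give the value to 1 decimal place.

2.2 °C

Neutral buoyancy requires Δρ = 0, i.e. −α(T_deep − T_surf′) + β(S_deep − S_surf) = 0.
T_surf′ = T_deep − (β/α)·ΔS = 7.4 − (7.3 × 10⁻⁴/1.7 × 10⁻⁴)·(-1.51) = 13.884 °C.
Cooling required: 16.1 − (13.884) = 2.216 °C.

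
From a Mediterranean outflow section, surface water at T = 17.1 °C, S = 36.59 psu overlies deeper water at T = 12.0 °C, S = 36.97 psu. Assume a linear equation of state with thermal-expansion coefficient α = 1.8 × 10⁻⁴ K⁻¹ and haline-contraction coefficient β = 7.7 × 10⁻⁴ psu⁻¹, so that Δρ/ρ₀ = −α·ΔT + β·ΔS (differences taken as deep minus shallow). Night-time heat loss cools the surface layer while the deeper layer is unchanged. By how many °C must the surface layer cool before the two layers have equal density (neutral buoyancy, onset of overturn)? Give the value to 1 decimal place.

6.7 °C

Neutral buoyancy requires Δρ = 0, i.e. −α(T_deep − T_surf′) + β(S_deep − S_surf) = 0.
T_surf′ = T_deep − (β/α)·ΔS = 12.0 − (7.7 × 10⁻⁴/1.8 × 10⁻⁴)·(+0.38) = 10.374 °C.
Cooling required: 17.1 − (10.374) = 6.726 °C.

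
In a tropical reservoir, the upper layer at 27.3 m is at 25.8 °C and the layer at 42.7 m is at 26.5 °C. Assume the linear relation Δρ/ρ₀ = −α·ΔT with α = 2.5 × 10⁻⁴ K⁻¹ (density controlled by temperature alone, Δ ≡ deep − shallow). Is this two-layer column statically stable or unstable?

ΔT = 26.5 − 25.8 = +0.7 K, so Δρ/ρ₀ = −αΔT = -1.75 × 10⁻⁴.
Δρ/ρ₀ < 0, so Δρ < 0: deeper water is lighter → statically unstable; the column would overturn.

unstable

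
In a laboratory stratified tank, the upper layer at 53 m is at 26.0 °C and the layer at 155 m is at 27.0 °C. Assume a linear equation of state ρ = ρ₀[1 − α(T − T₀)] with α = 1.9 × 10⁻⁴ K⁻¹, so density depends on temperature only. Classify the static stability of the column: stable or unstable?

ΔT = 27.0 − 26.0 = +1.0 K, so Δρ/ρ₀ = −αΔT = -1.90 × 10⁻⁴.
Δρ/ρ₀ < 0, so Δρ < 0: deeper water is lighter → statically unstable; the column would overturn.

unstable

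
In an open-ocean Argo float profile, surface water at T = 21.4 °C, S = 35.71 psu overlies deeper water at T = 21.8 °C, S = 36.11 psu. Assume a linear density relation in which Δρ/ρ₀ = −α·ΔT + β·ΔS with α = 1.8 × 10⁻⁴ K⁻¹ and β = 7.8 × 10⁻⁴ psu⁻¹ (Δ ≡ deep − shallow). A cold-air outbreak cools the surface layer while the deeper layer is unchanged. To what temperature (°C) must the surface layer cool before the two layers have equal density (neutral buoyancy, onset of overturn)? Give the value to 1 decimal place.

20.1 °C

Neutral buoyancy requires Δρ = 0, i.e. −α(T_deep − T_surf′) + β(S_deep − S_surf) = 0.
T_surf′ = T_deep − (β/α)·ΔS = 21.8 − (7.8 × 10⁻⁴/1.8 × 10⁻⁴)·(+0.40) = 20.067 °C.
Cooling required: 21.4 − (20.067) = 1.333 °C.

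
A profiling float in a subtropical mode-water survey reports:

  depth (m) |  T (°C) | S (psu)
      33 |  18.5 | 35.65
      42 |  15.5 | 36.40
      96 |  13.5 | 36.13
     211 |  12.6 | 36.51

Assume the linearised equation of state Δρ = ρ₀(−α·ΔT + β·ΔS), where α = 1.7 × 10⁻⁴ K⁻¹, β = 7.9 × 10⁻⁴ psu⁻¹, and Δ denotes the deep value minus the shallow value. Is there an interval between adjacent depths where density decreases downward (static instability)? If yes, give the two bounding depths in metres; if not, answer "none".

none

Evaluate Δρ/ρ₀ = −αΔT + βΔS across each adjacent pair:
  33–42 m: −αΔT+βΔS = −(1.7 × 10⁻⁴)(-3.0)+(7.9 × 10⁻⁴)(+0.75) = 1.1 × 10⁻³ → stable
  42–96 m: −αΔT+βΔS = −(1.7 × 10⁻⁴)(-2.0)+(7.9 × 10⁻⁴)(-0.27) = 1.3 × 10⁻⁴ → stable
  96–211 m: −αΔT+βΔS = −(1.7 × 10⁻⁴)(-0.9)+(7.9 × 10⁻⁴)(+0.38) = 4.5 × 10⁻⁴ → stable
Every interval has Δρ > 0: the column is stably stratified throughout.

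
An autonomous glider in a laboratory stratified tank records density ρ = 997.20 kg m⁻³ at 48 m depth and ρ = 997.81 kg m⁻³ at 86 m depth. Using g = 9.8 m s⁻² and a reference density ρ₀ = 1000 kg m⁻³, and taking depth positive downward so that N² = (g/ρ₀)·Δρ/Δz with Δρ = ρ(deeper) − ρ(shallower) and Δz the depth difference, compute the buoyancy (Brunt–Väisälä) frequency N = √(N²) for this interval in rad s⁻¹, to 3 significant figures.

0.0125 rad s⁻¹

Δρ = 997.81 − 997.20 = 0.61 kg m⁻³ over Δz = 86 − 48 = 38 m.
N² = (9.8/1000) × (0.61/38) = 1.5732 × 10⁻⁴ s⁻².
N = √(1.5732 × 10⁻⁴) = 0.012543 rad s⁻¹ ≈ 0.0125 rad s⁻¹.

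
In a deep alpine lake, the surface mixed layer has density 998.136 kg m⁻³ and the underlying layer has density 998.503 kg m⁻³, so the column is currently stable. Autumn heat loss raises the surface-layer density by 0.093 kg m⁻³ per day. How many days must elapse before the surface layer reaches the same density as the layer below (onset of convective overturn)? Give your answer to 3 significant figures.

3.95 days

Density deficit of the surface layer: 998.503 − 998.136 = 0.367 kg m⁻³.
Required change = 0.367 / 0.093 = 3.95 days.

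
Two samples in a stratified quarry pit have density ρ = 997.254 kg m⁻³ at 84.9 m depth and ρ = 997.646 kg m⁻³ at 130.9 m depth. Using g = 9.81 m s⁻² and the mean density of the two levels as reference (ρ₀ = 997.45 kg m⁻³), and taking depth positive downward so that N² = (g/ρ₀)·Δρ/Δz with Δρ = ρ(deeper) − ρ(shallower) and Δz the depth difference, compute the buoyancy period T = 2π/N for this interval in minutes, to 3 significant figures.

Δρ = 997.646 − 997.254 = 0.392 kg m⁻³ over Δz = 130.9 − 84.9 = 46 m.
N² = (9.81/997.45) × (0.392/46) = 8.3812 × 10⁻⁵ s⁻².
N = √(8.3812 × 10⁻⁵) = 9.1549 × 10⁻³ rad s⁻¹, so T = 2π/N = 686.32 s = 11.439 min ≈ 11.4 min.

11.4 min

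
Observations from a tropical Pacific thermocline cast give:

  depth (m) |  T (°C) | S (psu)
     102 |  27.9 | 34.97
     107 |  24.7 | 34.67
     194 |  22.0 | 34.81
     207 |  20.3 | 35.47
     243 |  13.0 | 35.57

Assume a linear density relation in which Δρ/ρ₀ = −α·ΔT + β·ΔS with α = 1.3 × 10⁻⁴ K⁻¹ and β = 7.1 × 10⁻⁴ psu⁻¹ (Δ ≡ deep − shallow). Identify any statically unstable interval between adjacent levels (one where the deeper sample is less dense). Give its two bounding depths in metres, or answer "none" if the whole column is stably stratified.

none

Evaluate Δρ/ρ₀ = −αΔT + βΔS across each adjacent pair:
  102–107 m: −αΔT+βΔS = −(1.3 × 10⁻⁴)(-3.2)+(7.1 × 10⁻⁴)(-0.30) = 2.0 × 10⁻⁴ → stable
  107–194 m: −αΔT+βΔS = −(1.3 × 10⁻⁴)(-2.7)+(7.1 × 10⁻⁴)(+0.14) = 4.5 × 10⁻⁴ → stable
  194–207 m: −αΔT+βΔS = −(1.3 × 10⁻⁴)(-1.7)+(7.1 × 10⁻⁴)(+0.66) = 6.9 × 10⁻⁴ → stable
  207–243 m: −αΔT+βΔS = −(1.3 × 10⁻⁴)(-7.3)+(7.1 × 10⁻⁴)(+0.10) = 1.0 × 10⁻³ → stable
Every interval has Δρ > 0: the column is stably stratified throughout.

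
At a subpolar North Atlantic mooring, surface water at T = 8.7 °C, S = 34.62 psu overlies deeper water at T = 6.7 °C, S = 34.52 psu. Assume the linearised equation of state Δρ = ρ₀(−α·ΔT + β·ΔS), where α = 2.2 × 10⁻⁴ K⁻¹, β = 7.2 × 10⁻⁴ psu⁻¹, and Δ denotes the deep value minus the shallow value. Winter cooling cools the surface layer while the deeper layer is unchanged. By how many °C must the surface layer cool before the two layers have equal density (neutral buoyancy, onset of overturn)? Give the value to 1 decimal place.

1.7 °C

Neutral buoyancy requires Δρ = 0, i.e. −α(T_deep − T_surf′) + β(S_deep − S_surf) = 0.
T_surf′ = T_deep − (β/α)·ΔS = 6.7 − (7.2 × 10⁻⁴/2.2 × 10⁻⁴)·(-0.10) = 7.027 °C.
Cooling required: 8.7 − (7.027) = 1.673 °C.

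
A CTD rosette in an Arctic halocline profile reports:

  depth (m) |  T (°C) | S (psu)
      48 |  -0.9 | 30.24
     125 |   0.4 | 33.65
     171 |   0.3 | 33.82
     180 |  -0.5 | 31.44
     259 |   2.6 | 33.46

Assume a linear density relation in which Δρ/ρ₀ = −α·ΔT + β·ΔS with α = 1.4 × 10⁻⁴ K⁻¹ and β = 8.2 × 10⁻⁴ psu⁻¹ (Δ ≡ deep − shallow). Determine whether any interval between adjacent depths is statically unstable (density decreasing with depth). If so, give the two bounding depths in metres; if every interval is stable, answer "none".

171–180 m

Evaluate Δρ/ρ₀ = −αΔT + βΔS across each adjacent pair:
  48–125 m: −αΔT+βΔS = −(1.4 × 10⁻⁴)(+1.3)+(8.2 × 10⁻⁴)(+3.41) = 2.6 × 10⁻³ → stable
  125–171 m: −αΔT+βΔS = −(1.4 × 10⁻⁴)(-0.1)+(8.2 × 10⁻⁴)(+0.17) = 1.5 × 10⁻⁴ → stable
  171–180 m: −αΔT+βΔS = −(1.4 × 10⁻⁴)(-0.8)+(8.2 × 10⁻⁴)(-2.38) = -1.8 × 10⁻³ → UNSTABLE
  180–259 m: −αΔT+βΔS = −(1.4 × 10⁻⁴)(+3.1)+(8.2 × 10⁻⁴)(+2.02) = 1.2 × 10⁻³ → stable
The 171–180 m interval has Δρ < 0: lighter water underlies denser water.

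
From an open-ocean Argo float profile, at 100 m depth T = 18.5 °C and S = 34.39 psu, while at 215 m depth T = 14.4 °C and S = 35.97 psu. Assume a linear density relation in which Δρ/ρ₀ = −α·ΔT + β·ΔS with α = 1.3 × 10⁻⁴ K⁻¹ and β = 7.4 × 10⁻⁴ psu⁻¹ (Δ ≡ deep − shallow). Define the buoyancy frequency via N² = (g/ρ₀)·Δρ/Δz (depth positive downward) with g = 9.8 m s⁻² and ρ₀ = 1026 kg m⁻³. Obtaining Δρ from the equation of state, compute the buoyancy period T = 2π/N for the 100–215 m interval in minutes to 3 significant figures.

ΔT = -4.1 K, ΔS = +1.58 psu (deep − shallow).
Δρ/ρ₀ = −αΔT + βΔS = 5.33 × 10⁻⁴ + 1.1692 × 10⁻³ = 1.7022 × 10⁻³, so Δρ ≈ 1.746 kg m⁻³.
N² = (g/ρ₀)·Δρ/Δz = g·(Δρ/ρ₀)/Δz = 9.8 × 1.7022 × 10⁻³ / 115 = 1.4506 × 10⁻⁴ s⁻².
N = √(1.4506 × 10⁻⁴) = 0.012044 rad s⁻¹ → T = 2π/N = 521.69 s = 8.6948 min ≈ 8.69 min.

8.69 min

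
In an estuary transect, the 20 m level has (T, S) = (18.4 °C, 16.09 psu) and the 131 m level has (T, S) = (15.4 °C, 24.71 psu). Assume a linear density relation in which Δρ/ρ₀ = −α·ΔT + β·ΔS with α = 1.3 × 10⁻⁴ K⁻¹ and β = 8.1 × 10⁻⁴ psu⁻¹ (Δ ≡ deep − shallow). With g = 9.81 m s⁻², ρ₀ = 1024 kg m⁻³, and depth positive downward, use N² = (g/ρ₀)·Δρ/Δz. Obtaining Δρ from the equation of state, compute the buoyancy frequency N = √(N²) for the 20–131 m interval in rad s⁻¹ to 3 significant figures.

0.0255 rad s⁻¹

ΔT = -3.0 K, ΔS = +8.62 psu (deep − shallow).
Δρ/ρ₀ = −αΔT + βΔS = 3.90 × 10⁻⁴ + 6.9822 × 10⁻³ = 7.3722 × 10⁻³, so Δρ ≈ 7.549 kg m⁻³.
N² = (g/ρ₀)·Δρ/Δz = g·(Δρ/ρ₀)/Δz = 9.81 × 7.3722 × 10⁻³ / 111 = 6.5154 × 10⁻⁴ s⁻².
N = √(6.5154 × 10⁻⁴) = 0.025525 rad s⁻¹ ≈ 0.0255 rad s⁻¹.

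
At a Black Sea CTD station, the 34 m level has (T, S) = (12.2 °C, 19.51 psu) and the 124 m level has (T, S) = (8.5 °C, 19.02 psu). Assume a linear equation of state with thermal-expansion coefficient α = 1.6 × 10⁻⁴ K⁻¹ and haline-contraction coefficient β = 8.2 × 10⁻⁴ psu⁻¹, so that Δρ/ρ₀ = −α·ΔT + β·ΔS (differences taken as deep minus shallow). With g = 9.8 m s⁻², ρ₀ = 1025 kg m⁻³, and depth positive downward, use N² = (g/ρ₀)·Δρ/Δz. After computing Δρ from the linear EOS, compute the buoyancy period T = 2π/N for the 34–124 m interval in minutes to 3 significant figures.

ΔT = -3.7 K, ΔS = -0.49 psu (deep − shallow).
Δρ/ρ₀ = −αΔT + βΔS = 5.92 × 10⁻⁴ − 4.018 × 10⁻⁴ = 1.902 × 10⁻⁴, so Δρ ≈ 0.1950 kg m⁻³.
N² = (g/ρ₀)·Δρ/Δz = g·(Δρ/ρ₀)/Δz = 9.8 × 1.902 × 10⁻⁴ / 90 = 2.0711 × 10⁻⁵ s⁻².
N = √(2.0711 × 10⁻⁵) = 4.5509 × 10⁻³ rad s⁻¹ → T = 2π/N = 1.3806 × 10³ s = 23.010 min ≈ 23.0 min.

23.0 min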